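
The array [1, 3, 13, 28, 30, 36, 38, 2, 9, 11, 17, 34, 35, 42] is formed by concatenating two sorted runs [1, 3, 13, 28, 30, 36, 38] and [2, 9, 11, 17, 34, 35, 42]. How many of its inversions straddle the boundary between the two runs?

For each element r of the right run, count left-run elements greater than r:
r = 2: 3, 13, 28, 30, 36, 38 → 6
r = 9: 13, 28, 30, 36, 38 → 5
r = 11: 13, 28, 30, 36, 38 → 5
r = 17: 28, 30, 36, 38 → 4
r = 34: 36, 38 → 2
r = 35: 36, 38 → 2
r = 42: none → 0
Cross-inversions: 6 + 5 + 5 + 4 + 2 + 2 + 0 = 24

24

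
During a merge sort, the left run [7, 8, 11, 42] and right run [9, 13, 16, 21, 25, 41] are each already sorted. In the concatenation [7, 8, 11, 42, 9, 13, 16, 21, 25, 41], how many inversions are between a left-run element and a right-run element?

Count, for every r in R, how many entries of L exceed r:
r = 9: 11, 42 → 2
r = 13: 42 → 1
r = 16: 42 → 1
r = 21: 42 → 1
r = 25: 42 → 1
r = 41: 42 → 1
Cross-inversions: 2 + 1 + 1 + 1 + 1 + 1 = 7

7 split inversions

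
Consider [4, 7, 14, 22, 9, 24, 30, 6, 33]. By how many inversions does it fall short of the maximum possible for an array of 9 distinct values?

28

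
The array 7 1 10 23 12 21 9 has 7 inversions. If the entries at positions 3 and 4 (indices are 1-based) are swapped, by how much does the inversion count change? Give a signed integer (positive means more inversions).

Positions 3 and 4 hold 10 and 23; after swapping, the array is [7, 1, 23, 10, 12, 21, 9].
For each element, count later entries that are smaller:
7: 1
1: 0
23: 4
10: 1
12: 1
21: 1
9: 0
Sum: 1 + 0 + 4 + 1 + 1 + 1 + 0 = 8
Change: 8 − 7 = +1

+1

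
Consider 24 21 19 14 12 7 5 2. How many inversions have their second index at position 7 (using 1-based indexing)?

6

The element at index 7 is 5.
Elements before it: 24, 21, 19, 14, 12, 7
Those larger than 5: 24, 21, 19, 14, 12, 7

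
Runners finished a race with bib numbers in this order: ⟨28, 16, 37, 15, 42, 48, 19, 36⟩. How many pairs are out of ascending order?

For each element, count later entries that are smaller:
28 → 16, 15, 19 → 3
16 → 15 → 1
37 → 15, 19, 36 → 3
15 → none → 0
42 → 19, 36 → 2
48 → 19, 36 → 2
19 → none → 0
36 → none → 0
Sum: 3 + 1 + 3 + 0 + 2 + 2 + 0 + 0 = 11

There are 11 inversions.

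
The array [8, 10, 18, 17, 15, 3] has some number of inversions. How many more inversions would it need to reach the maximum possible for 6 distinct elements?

7 inversions short

Maximum inversions for 6 distinct elements is C(6, 2) = 6·5/2 = 15.
Current inversions — for each element, count later smaller elements:
8: 1
10: 1
18: 3
17: 2
15: 1
3: 0
Current total: 1 + 1 + 3 + 2 + 1 + 0 = 8
Shortfall: 15 − 8 = 7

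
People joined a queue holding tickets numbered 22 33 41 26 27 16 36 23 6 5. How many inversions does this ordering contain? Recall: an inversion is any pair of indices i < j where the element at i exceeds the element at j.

There are 32 out-of-order pairs.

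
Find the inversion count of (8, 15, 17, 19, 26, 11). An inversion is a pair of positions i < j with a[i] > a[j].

Inversion pairs (indices are 1-based):
(2,6): 15 > 11
(3,6): 17 > 11
(4,6): 19 > 11
(5,6): 26 > 11
That's 4 pairs.

Out-of-order pairs: 4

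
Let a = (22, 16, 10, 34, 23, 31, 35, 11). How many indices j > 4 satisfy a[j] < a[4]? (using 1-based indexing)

3

The element at index 4 is 34.
Elements after it: 23, 31, 35, 11
Those smaller than 34: 23, 31, 11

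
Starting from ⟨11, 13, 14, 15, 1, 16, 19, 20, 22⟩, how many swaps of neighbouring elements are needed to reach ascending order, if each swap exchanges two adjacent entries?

Each adjacent swap fixes exactly one inversion, so the minimum swap count equals the number of inversions.
Count inversions — for each element, later elements that are smaller:
11: 1 → 1
13: 1 → 1
14: 1 → 1
15: 1 → 1
1: none → 0
16: none → 0
19: none → 0
20: none → 0
22: none → 0
Total inversions: 1 + 1 + 1 + 1 + 0 + 0 + 0 + 0 + 0 = 4

4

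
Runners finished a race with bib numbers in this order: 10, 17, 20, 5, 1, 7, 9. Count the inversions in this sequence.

Sweep left to right; for each value list the smaller values that follow it:
10: 4
17: 4
20: 4
5: 1
1: 0
7: 0
9: 0
Sum: 4 + 4 + 4 + 1 + 0 + 0 + 0 = 13

There are 13 out-of-order pairs.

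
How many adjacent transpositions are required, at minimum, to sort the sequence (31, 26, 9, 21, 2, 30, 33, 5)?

Minimum adjacent swaps = number of inversions (each swap of adjacent out-of-order elements removes one inversion and no swap can remove more).
Count inversions — for each element, later elements that are smaller:
31: 26, 9, 21, 2, 30, 5 → 6
26: 9, 21, 2, 5 → 4
9: 2, 5 → 2
21: 2, 5 → 2
2: none → 0
30: 5 → 1
33: 5 → 1
5: none → 0
Total inversions: 6 + 4 + 2 + 2 + 0 + 1 + 1 + 0 = 16

16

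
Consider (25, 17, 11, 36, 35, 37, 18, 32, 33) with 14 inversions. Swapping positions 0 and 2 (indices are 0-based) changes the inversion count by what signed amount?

Positions 0 and 2 hold 25 and 11; after swapping, the array is [11, 17, 25, 36, 35, 37, 18, 32, 33].
Sweep left to right; for each value list the smaller values that follow it:
11 → none → 0
17 → none → 0
25 → 18 → 1
36 → 35, 18, 32, 33 → 4
35 → 18, 32, 33 → 3
37 → 18, 32, 33 → 3
18 → none → 0
32 → none → 0
33 → none → 0
Sum: 0 + 0 + 1 + 4 + 3 + 3 + 0 + 0 + 0 = 11
Change: 11 − 14 = -3

-3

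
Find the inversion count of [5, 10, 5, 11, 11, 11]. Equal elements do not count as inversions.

Listing every pair i<j with a[i]>a[j] (using 0-based positions):
(1,2): 10 > 5
That's 1 pair.

1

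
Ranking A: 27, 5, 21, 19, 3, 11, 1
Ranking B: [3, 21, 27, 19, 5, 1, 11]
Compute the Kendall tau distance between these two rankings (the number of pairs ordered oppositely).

8

Assign each item its position (1..7) in the first ordering, then rewrite the second ordering as that position sequence:
positions: 27→1, 5→2, 21→3, 19→4, 3→5, 11→6, 1→7
second ordering as positions: [5, 3, 1, 4, 2, 7, 6]
Discordant pairs = inversions in this position sequence.
5: 3, 1, 4, 2 → 4
3: 1, 2 → 2
1: 0
4: 2 → 1
2: 0
7: 6 → 1
6: 0
Total: 4 + 2 + 0 + 1 + 0 + 1 + 0 = 8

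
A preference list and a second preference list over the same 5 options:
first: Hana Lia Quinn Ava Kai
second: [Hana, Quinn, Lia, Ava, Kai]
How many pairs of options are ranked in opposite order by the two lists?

There is 1 pair.

Assign each item its position (1..5) in the first ordering, then rewrite the second ordering as that position sequence:
positions: Hana→1, Lia→2, Quinn→3, Ava→4, Kai→5
second ordering as positions: [1, 3, 2, 4, 5]
Discordant pairs = inversions in this position sequence.
1: 0
3: 2 → 1
2: 0
4: 0
5: 0
Total: 0 + 1 + 0 + 0 + 0 = 1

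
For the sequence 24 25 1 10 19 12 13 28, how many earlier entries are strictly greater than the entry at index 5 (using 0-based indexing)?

The element at index 5 is 12.
Elements before it: 24, 25, 1, 10, 19
Those larger than 12: 24, 25, 19

3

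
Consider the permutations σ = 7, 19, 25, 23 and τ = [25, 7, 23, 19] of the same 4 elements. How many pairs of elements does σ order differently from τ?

3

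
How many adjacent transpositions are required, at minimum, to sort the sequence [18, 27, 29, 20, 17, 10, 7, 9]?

Each adjacent swap fixes exactly one inversion, so the minimum swap count equals the number of inversions.
Count inversions — for each element, later elements that are smaller:
18: 17, 10, 7, 9 → 4
27: 20, 17, 10, 7, 9 → 5
29: 20, 17, 10, 7, 9 → 5
20: 17, 10, 7, 9 → 4
17: 10, 7, 9 → 3
10: 7, 9 → 2
7: none → 0
9: none → 0
Total inversions: 4 + 5 + 5 + 4 + 3 + 2 + 0 + 0 = 23

23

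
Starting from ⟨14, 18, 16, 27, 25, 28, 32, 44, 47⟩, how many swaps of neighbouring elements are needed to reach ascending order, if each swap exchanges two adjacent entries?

Minimum adjacent swaps = number of inversions (each swap of adjacent out-of-order elements removes one inversion and no swap can remove more).
Count inversions — for each element, later elements that are smaller:
14: none → 0
18: 16 → 1
16: none → 0
27: 25 → 1
25: none → 0
28: none → 0
32: none → 0
44: none → 0
47: none → 0
Total inversions: 0 + 1 + 0 + 1 + 0 + 0 + 0 + 0 + 0 = 2

2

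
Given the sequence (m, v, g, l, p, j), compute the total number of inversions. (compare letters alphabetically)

Element-by-element contributions:
m → g, l, j → 3
v → g, l, p, j → 4
g → none → 0
l → j → 1
p → j → 1
j → none → 0
Sum: 3 + 4 + 0 + 1 + 1 + 0 = 9

Inversions: 9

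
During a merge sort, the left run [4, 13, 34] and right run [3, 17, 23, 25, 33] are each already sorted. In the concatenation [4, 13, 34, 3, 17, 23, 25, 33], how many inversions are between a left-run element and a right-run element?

For each element r of the right run, count left-run elements greater than r:
r = 3: 4, 13, 34 → 3
r = 17: 34 → 1
r = 23: 34 → 1
r = 25: 34 → 1
r = 33: 34 → 1
Cross-inversions: 3 + 1 + 1 + 1 + 1 = 7

7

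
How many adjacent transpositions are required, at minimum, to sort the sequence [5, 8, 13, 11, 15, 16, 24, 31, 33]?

There is 1 swap.

The minimum number of adjacent swaps to sort an array equals its inversion count, since every such swap removes exactly one inversion.
Count inversions — for each element, later elements that are smaller:
5: none → 0
8: none → 0
13: 11 → 1
11: none → 0
15: none → 0
16: none → 0
24: none → 0
31: none → 0
33: none → 0
Total inversions: 0 + 0 + 1 + 0 + 0 + 0 + 0 + 0 + 0 = 1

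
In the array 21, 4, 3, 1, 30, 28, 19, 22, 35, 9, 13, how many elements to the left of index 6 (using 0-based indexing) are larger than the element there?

3

The element at index 6 is 19.
Elements before it: 21, 4, 3, 1, 30, 28
Those larger than 19: 21, 30, 28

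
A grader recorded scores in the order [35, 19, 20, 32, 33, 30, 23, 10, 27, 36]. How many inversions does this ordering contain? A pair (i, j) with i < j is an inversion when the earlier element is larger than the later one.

Element-by-element contributions:
35: 8
19: 1
20: 1
32: 4
33: 4
30: 3
23: 1
10: 0
27: 0
36: 0
Sum: 8 + 1 + 1 + 4 + 4 + 3 + 1 + 0 + 0 + 0 = 22

22 inversions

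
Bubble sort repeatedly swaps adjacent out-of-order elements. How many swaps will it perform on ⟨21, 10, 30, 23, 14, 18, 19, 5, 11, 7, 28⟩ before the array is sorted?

Adjacent swaps: 33

Each adjacent swap fixes exactly one inversion, so the minimum swap count equals the number of inversions.
Count inversions — for each element, later elements that are smaller:
21: 10, 14, 18, 19, 5, 11, 7 → 7
10: 5, 7 → 2
30: 23, 14, 18, 19, 5, 11, 7, 28 → 8
23: 14, 18, 19, 5, 11, 7 → 6
14: 5, 11, 7 → 3
18: 5, 11, 7 → 3
19: 5, 11, 7 → 3
5: none → 0
11: 7 → 1
7: none → 0
28: none → 0
Total inversions: 7 + 2 + 8 + 6 + 3 + 3 + 3 + 0 + 1 + 0 + 0 = 33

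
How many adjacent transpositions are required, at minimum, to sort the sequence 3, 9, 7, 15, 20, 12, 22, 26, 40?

Adjacent swaps: 3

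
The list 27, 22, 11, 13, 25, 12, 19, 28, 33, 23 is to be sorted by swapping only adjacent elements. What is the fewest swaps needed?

Minimum adjacent swaps = number of inversions (each swap of adjacent out-of-order elements removes one inversion and no swap can remove more).
Count inversions — for each element, later elements that are smaller:
27: 22, 11, 13, 25, 12, 19, 23 → 7
22: 11, 13, 12, 19 → 4
11: none → 0
13: 12 → 1
25: 12, 19, 23 → 3
12: none → 0
19: none → 0
28: 23 → 1
33: 23 → 1
23: none → 0
Total inversions: 7 + 4 + 0 + 1 + 3 + 0 + 0 + 1 + 1 + 0 = 17

17 adjacent swaps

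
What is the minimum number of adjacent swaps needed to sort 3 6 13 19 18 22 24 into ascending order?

Each adjacent swap fixes exactly one inversion, so the minimum swap count equals the number of inversions.
Count inversions — for each element, later elements that are smaller:
3: none → 0
6: none → 0
13: none → 0
19: 18 → 1
18: none → 0
22: none → 0
24: none → 0
Total inversions: 0 + 0 + 0 + 1 + 0 + 0 + 0 = 1

1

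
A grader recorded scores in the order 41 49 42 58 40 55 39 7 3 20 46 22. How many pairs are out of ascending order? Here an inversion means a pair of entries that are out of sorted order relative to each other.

Count, for each position, how many later elements it exceeds:
41: 6
49: 8
42: 6
58: 8
40: 5
55: 6
39: 4
7: 1
3: 0
20: 0
46: 1
22: 0
Sum: 6 + 8 + 6 + 8 + 5 + 6 + 4 + 1 + 0 + 0 + 1 + 0 = 45

45 inversions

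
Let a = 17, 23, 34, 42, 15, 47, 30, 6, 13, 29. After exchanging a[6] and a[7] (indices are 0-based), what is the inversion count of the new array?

Positions 6 and 7 hold 30 and 6; after swapping, the array is [17, 23, 34, 42, 15, 47, 6, 30, 13, 29].
For each element, count later entries that are smaller:
17 → 15, 6, 13 → 3
23 → 15, 6, 13 → 3
34 → 15, 6, 30, 13, 29 → 5
42 → 15, 6, 30, 13, 29 → 5
15 → 6, 13 → 2
47 → 6, 30, 13, 29 → 4
6 → none → 0
30 → 13, 29 → 2
13 → none → 0
29 → none → 0
Sum: 3 + 3 + 5 + 5 + 2 + 4 + 0 + 2 + 0 + 0 = 24

24 inversions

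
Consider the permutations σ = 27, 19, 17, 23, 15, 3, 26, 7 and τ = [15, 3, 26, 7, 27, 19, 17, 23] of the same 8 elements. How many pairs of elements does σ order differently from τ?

Assign each item its position (1..8) in the first ordering, then rewrite the second ordering as that position sequence:
positions: 27→1, 19→2, 17→3, 23→4, 15→5, 3→6, 26→7, 7→8
second ordering as positions: [5, 6, 7, 8, 1, 2, 3, 4]
Discordant pairs = inversions in this position sequence.
5: 1, 2, 3, 4 → 4
6: 1, 2, 3, 4 → 4
7: 1, 2, 3, 4 → 4
8: 1, 2, 3, 4 → 4
1: 0
2: 0
3: 0
4: 0
Total: 4 + 4 + 4 + 4 + 0 + 0 + 0 + 0 = 16

Discordant pairs: 16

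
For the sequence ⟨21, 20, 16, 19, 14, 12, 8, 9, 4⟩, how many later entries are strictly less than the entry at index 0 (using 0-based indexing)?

8

The element at index 0 is 21.
Elements after it: 20, 16, 19, 14, 12, 8, 9, 4
Those smaller than 21: 20, 16, 19, 14, 12, 8, 9, 4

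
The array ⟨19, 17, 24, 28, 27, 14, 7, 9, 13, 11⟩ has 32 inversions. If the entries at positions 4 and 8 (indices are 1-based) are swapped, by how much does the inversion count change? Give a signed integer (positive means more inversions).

-5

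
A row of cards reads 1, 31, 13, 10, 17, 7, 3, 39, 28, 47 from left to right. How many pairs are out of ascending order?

Inversions: 15

For each element, count later entries that are smaller:
1: 0
31: 6
13: 3
10: 2
17: 2
7: 1
3: 0
39: 1
28: 0
47: 0
Sum: 0 + 6 + 3 + 2 + 2 + 1 + 0 + 1 + 0 + 0 = 15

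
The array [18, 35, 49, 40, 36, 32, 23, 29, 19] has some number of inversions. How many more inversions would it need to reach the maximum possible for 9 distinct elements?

Maximum inversions for 9 distinct elements is C(9, 2) = 9·8/2 = 36.
Current inversions — for each element, count later smaller elements:
18: 0
35: 4
49: 6
40: 5
36: 4
32: 3
23: 1
29: 1
19: 0
Current total: 0 + 4 + 6 + 5 + 4 + 3 + 1 + 1 + 0 = 24
Shortfall: 36 − 24 = 12

12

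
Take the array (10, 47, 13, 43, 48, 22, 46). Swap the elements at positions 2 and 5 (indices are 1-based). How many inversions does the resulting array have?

Positions 2 and 5 hold 47 and 48; after swapping, the array is [10, 48, 13, 43, 47, 22, 46].
Element-by-element contributions:
10: 0
48: 5
13: 0
43: 1
47: 2
22: 0
46: 0
Sum: 0 + 5 + 0 + 1 + 2 + 0 + 0 = 8

8 inversions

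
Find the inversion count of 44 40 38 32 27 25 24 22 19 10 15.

54

For each element, count later entries that are smaller:
44: 10
40: 9
38: 8
32: 7
27: 6
25: 5
24: 4
22: 3
19: 2
10: 0
15: 0
Sum: 10 + 9 + 8 + 7 + 6 + 5 + 4 + 3 + 2 + 0 + 0 = 54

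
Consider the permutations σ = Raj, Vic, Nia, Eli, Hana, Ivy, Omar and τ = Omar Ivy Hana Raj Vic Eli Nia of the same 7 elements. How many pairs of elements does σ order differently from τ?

Discordant pairs: 16

Assign each item its position (1..7) in the first ordering, then rewrite the second ordering as that position sequence:
positions: Raj→1, Vic→2, Nia→3, Eli→4, Hana→5, Ivy→6, Omar→7
second ordering as positions: [7, 6, 5, 1, 2, 4, 3]
Discordant pairs = inversions in this position sequence.
7: 6, 5, 1, 2, 4, 3 → 6
6: 5, 1, 2, 4, 3 → 5
5: 1, 2, 4, 3 → 4
1: 0
2: 0
4: 3 → 1
3: 0
Total: 6 + 5 + 4 + 0 + 0 + 1 + 0 = 16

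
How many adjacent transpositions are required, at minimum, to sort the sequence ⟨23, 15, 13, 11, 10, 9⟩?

15 swaps

Each adjacent swap fixes exactly one inversion, so the minimum swap count equals the number of inversions.
Count inversions — for each element, later elements that are smaller:
23: 15, 13, 11, 10, 9 → 5
15: 13, 11, 10, 9 → 4
13: 11, 10, 9 → 3
11: 10, 9 → 2
10: 9 → 1
9: none → 0
Total inversions: 5 + 4 + 3 + 2 + 1 + 0 = 15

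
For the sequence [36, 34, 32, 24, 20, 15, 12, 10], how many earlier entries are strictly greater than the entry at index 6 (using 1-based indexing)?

The element at index 6 is 15.
Elements before it: 36, 34, 32, 24, 20
Those larger than 15: 36, 34, 32, 24, 20

5 such elements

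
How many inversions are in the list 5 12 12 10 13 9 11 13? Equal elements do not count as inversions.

9 inversions

Sweep left to right; for each value list the smaller values that follow it:
5 → none → 0
12 → 10, 9, 11 → 3
12 → 10, 9, 11 → 3
10 → 9 → 1
13 → 9, 11 → 2
9 → none → 0
11 → none → 0
13 → none → 0
Sum: 0 + 3 + 3 + 1 + 2 + 0 + 0 + 0 = 9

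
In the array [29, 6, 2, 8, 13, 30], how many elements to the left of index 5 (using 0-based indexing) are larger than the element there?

0 such elements

The element at index 5 is 30.
Elements before it: 29, 6, 2, 8, 13
None of them are larger than 30.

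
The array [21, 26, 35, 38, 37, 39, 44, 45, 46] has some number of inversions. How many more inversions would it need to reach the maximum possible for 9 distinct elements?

Maximum inversions for 9 distinct elements is C(9, 2) = 9·8/2 = 36.
Current inversions — for each element, count later smaller elements:
21: 0
26: 0
35: 0
38: 1
37: 0
39: 0
44: 0
45: 0
46: 0
Current total: 0 + 0 + 0 + 1 + 0 + 0 + 0 + 0 + 0 = 1
Shortfall: 36 − 1 = 35

35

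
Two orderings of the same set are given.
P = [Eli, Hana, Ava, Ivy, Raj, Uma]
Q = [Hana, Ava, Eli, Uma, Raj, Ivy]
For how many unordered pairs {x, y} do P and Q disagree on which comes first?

Disagreeing pairs: 5

Assign each item its position (1..6) in the first ordering, then rewrite the second ordering as that position sequence:
positions: Eli→1, Hana→2, Ava→3, Ivy→4, Raj→5, Uma→6
second ordering as positions: [2, 3, 1, 6, 5, 4]
Discordant pairs = inversions in this position sequence.
2: 1 → 1
3: 1 → 1
1: 0
6: 5, 4 → 2
5: 4 → 1
4: 0
Total: 1 + 1 + 0 + 2 + 1 + 0 = 5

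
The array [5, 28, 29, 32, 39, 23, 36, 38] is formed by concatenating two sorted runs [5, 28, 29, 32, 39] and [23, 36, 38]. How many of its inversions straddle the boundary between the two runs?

6

Take each right-half value and tally the left-half values above it:
r = 23: 28, 29, 32, 39 → 4
r = 36: 39 → 1
r = 38: 39 → 1
Cross-inversions: 4 + 1 + 1 = 6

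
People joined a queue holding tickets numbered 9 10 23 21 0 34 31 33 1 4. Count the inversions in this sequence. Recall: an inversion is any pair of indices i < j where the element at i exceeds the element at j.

21

For each element, count later entries that are smaller:
9 → 0, 1, 4 → 3
10 → 0, 1, 4 → 3
23 → 21, 0, 1, 4 → 4
21 → 0, 1, 4 → 3
0 → none → 0
34 → 31, 33, 1, 4 → 4
31 → 1, 4 → 2
33 → 1, 4 → 2
1 → none → 0
4 → none → 0
Sum: 3 + 3 + 4 + 3 + 0 + 4 + 2 + 2 + 0 + 0 = 21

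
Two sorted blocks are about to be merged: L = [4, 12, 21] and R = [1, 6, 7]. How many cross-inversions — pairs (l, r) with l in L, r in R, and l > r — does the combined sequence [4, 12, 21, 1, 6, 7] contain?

7

For each element r of the right run, count left-run elements greater than r:
r = 1: 4, 12, 21 → 3
r = 6: 12, 21 → 2
r = 7: 12, 21 → 2
Cross-inversions: 3 + 2 + 2 = 7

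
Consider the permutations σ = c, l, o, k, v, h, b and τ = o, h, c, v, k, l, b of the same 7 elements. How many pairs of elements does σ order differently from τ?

Discordant pairs: 9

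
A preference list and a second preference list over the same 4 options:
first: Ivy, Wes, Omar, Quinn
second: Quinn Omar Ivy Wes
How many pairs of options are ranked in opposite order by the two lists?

Pairs: 5

Assign each item its position (1..4) in the first ordering, then rewrite the second ordering as that position sequence:
positions: Ivy→1, Wes→2, Omar→3, Quinn→4
second ordering as positions: [4, 3, 1, 2]
Discordant pairs = inversions in this position sequence.
4: 3, 1, 2 → 3
3: 1, 2 → 2
1: 0
2: 0
Total: 3 + 2 + 0 + 0 = 5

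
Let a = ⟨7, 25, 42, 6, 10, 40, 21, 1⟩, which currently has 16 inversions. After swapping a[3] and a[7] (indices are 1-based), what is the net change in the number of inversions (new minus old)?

-3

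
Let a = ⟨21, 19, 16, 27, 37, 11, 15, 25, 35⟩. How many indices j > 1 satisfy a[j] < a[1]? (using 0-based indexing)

3

The element at index 1 is 19.
Elements after it: 16, 27, 37, 11, 15, 25, 35
Those smaller than 19: 16, 11, 15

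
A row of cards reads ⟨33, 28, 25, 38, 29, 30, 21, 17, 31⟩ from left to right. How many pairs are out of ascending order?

22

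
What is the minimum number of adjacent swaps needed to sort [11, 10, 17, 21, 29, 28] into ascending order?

2 adjacent swaps

Each adjacent swap fixes exactly one inversion, so the minimum swap count equals the number of inversions.
Count inversions — for each element, later elements that are smaller:
11: 10 → 1
10: none → 0
17: none → 0
21: none → 0
29: 28 → 1
28: none → 0
Total inversions: 1 + 0 + 0 + 0 + 1 + 0 = 2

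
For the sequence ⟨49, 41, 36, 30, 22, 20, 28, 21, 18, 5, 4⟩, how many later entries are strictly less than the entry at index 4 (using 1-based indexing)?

7 such elements

The element at index 4 is 30.
Elements after it: 22, 20, 28, 21, 18, 5, 4
Those smaller than 30: 22, 20, 28, 21, 18, 5, 4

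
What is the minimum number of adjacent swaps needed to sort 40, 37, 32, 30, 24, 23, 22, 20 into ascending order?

Adjacent swaps: 28

The minimum number of adjacent swaps to sort an array equals its inversion count, since every such swap removes exactly one inversion.
Count inversions — for each element, later elements that are smaller:
40: 37, 32, 30, 24, 23, 22, 20 → 7
37: 32, 30, 24, 23, 22, 20 → 6
32: 30, 24, 23, 22, 20 → 5
30: 24, 23, 22, 20 → 4
24: 23, 22, 20 → 3
23: 22, 20 → 2
22: 20 → 1
20: none → 0
Total inversions: 7 + 6 + 5 + 4 + 3 + 2 + 1 + 0 = 28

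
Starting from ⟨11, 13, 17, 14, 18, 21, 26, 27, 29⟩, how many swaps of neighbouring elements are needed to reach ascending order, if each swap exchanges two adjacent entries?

The minimum number of adjacent swaps to sort an array equals its inversion count, since every such swap removes exactly one inversion.
Count inversions — for each element, later elements that are smaller:
11: none → 0
13: none → 0
17: 14 → 1
14: none → 0
18: none → 0
21: none → 0
26: none → 0
27: none → 0
29: none → 0
Total inversions: 0 + 0 + 1 + 0 + 0 + 0 + 0 + 0 + 0 = 1

Adjacent swaps: 1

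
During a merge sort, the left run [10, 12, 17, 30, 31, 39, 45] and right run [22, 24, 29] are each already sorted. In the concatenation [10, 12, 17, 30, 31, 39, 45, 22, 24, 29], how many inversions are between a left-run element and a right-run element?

12

Count, for every r in R, how many entries of L exceed r:
r = 22: 30, 31, 39, 45 → 4
r = 24: 30, 31, 39, 45 → 4
r = 29: 30, 31, 39, 45 → 4
Cross-inversions: 4 + 4 + 4 = 12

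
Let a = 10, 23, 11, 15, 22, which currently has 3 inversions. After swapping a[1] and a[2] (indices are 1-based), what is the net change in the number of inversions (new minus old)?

Positions 1 and 2 hold 10 and 23; after swapping, the array is [23, 10, 11, 15, 22].
Sweep left to right; for each value list the smaller values that follow it:
23 → 10, 11, 15, 22 → 4
10 → none → 0
11 → none → 0
15 → none → 0
22 → none → 0
Sum: 4 + 0 + 0 + 0 + 0 = 4
Change: 4 − 3 = +1

+1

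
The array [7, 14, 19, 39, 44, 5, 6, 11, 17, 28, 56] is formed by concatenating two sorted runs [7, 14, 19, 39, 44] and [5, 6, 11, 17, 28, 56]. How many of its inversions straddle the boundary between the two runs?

Count, for every r in R, how many entries of L exceed r:
r = 5: 7, 14, 19, 39, 44 → 5
r = 6: 7, 14, 19, 39, 44 → 5
r = 11: 14, 19, 39, 44 → 4
r = 17: 19, 39, 44 → 3
r = 28: 39, 44 → 2
r = 56: none → 0
Cross-inversions: 5 + 5 + 4 + 3 + 2 + 0 = 19

19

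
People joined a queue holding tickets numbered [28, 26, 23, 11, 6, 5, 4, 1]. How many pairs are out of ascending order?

28 inversions

Element-by-element contributions:
28: 7
26: 6
23: 5
11: 4
6: 3
5: 2
4: 1
1: 0
Sum: 7 + 6 + 5 + 4 + 3 + 2 + 1 + 0 = 28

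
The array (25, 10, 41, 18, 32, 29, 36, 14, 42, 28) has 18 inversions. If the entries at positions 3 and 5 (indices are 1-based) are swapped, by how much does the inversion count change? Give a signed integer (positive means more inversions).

-1

Positions 3 and 5 hold 41 and 32; after swapping, the array is [25, 10, 32, 18, 41, 29, 36, 14, 42, 28].
Sweep left to right; for each value list the smaller values that follow it:
25: 3
10: 0
32: 4
18: 1
41: 4
29: 2
36: 2
14: 0
42: 1
28: 0
Sum: 3 + 0 + 4 + 1 + 4 + 2 + 2 + 0 + 1 + 0 = 17
Change: 17 − 18 = -1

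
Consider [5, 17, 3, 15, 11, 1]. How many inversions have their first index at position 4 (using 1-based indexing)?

2

The element at index 4 is 15.
Elements after it: 11, 1
Those smaller than 15: 11, 1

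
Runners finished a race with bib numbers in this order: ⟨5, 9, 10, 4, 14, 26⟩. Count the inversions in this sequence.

Listing every pair i<j with a[i]>a[j] (using 1-based positions):
(1,4): 5 > 4
(2,4): 9 > 4
(3,4): 10 > 4
That's 3 pairs.

3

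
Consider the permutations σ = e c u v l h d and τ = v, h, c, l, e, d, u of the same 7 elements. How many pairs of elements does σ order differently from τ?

11 discordant pairs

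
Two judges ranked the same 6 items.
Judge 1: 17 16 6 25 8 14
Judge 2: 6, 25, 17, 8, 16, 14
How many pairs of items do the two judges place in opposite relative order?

Assign each item its position (1..6) in the first ordering, then rewrite the second ordering as that position sequence:
positions: 17→1, 16→2, 6→3, 25→4, 8→5, 14→6
second ordering as positions: [3, 4, 1, 5, 2, 6]
Discordant pairs = inversions in this position sequence.
3: 1, 2 → 2
4: 1, 2 → 2
1: 0
5: 2 → 1
2: 0
6: 0
Total: 2 + 2 + 0 + 1 + 0 + 0 = 5

There are 5 discordant pairs.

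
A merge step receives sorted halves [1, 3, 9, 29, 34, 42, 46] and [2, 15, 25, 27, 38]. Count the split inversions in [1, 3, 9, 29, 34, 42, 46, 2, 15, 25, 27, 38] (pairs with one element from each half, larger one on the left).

Count, for every r in R, how many entries of L exceed r:
r = 2: 3, 9, 29, 34, 42, 46 → 6
r = 15: 29, 34, 42, 46 → 4
r = 25: 29, 34, 42, 46 → 4
r = 27: 29, 34, 42, 46 → 4
r = 38: 42, 46 → 2
Cross-inversions: 6 + 4 + 4 + 4 + 2 = 20

20 cross-inversions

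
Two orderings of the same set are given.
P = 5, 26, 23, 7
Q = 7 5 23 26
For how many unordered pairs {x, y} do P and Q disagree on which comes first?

4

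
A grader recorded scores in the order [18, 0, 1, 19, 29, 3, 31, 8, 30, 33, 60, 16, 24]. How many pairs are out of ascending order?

For each element, count later entries that are smaller:
18: 5
0: 0
1: 0
19: 3
29: 4
3: 0
31: 4
8: 0
30: 2
33: 2
60: 2
16: 0
24: 0
Sum: 5 + 0 + 0 + 3 + 4 + 0 + 4 + 0 + 2 + 2 + 2 + 0 + 0 = 22

There are 22 inversions.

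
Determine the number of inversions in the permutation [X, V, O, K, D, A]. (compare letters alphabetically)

There are 15 inversions.

Count, for each position, how many later elements it exceeds:
X → V, O, K, D, A → 5
V → O, K, D, A → 4
O → K, D, A → 3
K → D, A → 2
D → A → 1
A → none → 0
Sum: 5 + 4 + 3 + 2 + 1 + 0 = 15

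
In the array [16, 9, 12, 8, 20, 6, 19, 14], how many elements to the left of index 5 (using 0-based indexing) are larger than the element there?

5

The element at index 5 is 6.
Elements before it: 16, 9, 12, 8, 20
Those larger than 6: 16, 9, 12, 8, 20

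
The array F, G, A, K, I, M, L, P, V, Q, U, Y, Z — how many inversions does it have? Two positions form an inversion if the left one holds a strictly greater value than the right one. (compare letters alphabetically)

6

Count, for each position, how many later elements it exceeds:
F → A → 1
G → A → 1
A → none → 0
K → I → 1
I → none → 0
M → L → 1
L → none → 0
P → none → 0
V → Q, U → 2
Q → none → 0
U → none → 0
Y → none → 0
Z → none → 0
Sum: 1 + 1 + 0 + 1 + 0 + 1 + 0 + 0 + 2 + 0 + 0 + 0 + 0 = 6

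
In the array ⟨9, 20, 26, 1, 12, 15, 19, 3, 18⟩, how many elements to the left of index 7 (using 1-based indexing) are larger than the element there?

2 such elements

The element at index 7 is 19.
Elements before it: 9, 20, 26, 1, 12, 15
Those larger than 19: 20, 26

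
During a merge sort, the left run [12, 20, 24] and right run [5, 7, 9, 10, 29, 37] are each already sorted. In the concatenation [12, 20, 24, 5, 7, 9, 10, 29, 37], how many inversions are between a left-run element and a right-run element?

For each element r of the right run, count left-run elements greater than r:
r = 5: 12, 20, 24 → 3
r = 7: 12, 20, 24 → 3
r = 9: 12, 20, 24 → 3
r = 10: 12, 20, 24 → 3
r = 29: none → 0
r = 37: none → 0
Cross-inversions: 3 + 3 + 3 + 3 + 0 + 0 = 12

There are 12 split inversions.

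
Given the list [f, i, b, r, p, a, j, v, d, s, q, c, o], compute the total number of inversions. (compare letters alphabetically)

34

Element-by-element contributions:
f: 4
i: 4
b: 1
r: 7
p: 5
a: 0
j: 2
v: 5
d: 1
s: 3
q: 2
c: 0
o: 0
Sum: 4 + 4 + 1 + 7 + 5 + 0 + 2 + 5 + 1 + 3 + 2 + 0 + 0 = 34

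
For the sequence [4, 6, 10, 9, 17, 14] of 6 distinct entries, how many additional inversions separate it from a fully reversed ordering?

Maximum inversions for 6 distinct elements is C(6, 2) = 6·5/2 = 15.
Current inversions — for each element, count later smaller elements:
4: 0
6: 0
10: 1
9: 0
17: 1
14: 0
Current total: 0 + 0 + 1 + 0 + 1 + 0 = 2
Shortfall: 15 − 2 = 13

13 inversions short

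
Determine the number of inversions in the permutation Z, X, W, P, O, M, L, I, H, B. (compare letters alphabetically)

45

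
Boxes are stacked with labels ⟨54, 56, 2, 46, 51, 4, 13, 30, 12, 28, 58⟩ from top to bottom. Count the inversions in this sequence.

Sweep left to right; for each value list the smaller values that follow it:
54: 8
56: 8
2: 0
46: 5
51: 5
4: 0
13: 1
30: 2
12: 0
28: 0
58: 0
Sum: 8 + 8 + 0 + 5 + 5 + 0 + 1 + 2 + 0 + 0 + 0 = 29

Inversions: 29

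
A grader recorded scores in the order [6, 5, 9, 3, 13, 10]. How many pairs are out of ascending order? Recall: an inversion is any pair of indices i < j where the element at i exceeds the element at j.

5 out-of-order pairs

Listing every pair i<j with a[i]>a[j] (using 1-based positions):
(1,2): 6 > 5
(1,4): 6 > 3
(2,4): 5 > 3
(3,4): 9 > 3
(5,6): 13 > 10
That's 5 pairs.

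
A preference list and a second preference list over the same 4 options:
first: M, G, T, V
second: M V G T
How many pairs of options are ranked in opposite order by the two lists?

Assign each item its position (1..4) in the first ordering, then rewrite the second ordering as that position sequence:
positions: M→1, G→2, T→3, V→4
second ordering as positions: [1, 4, 2, 3]
Discordant pairs = inversions in this position sequence.
1: 0
4: 2, 3 → 2
2: 0
3: 0
Total: 0 + 2 + 0 + 0 = 2

Pairs: 2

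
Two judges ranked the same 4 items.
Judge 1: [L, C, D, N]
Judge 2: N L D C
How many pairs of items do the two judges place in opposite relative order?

Assign each item its position (1..4) in the first ordering, then rewrite the second ordering as that position sequence:
positions: L→1, C→2, D→3, N→4
second ordering as positions: [4, 1, 3, 2]
Discordant pairs = inversions in this position sequence.
4: 1, 3, 2 → 3
1: 0
3: 2 → 1
2: 0
Total: 3 + 0 + 1 + 0 = 4

Discordant pairs: 4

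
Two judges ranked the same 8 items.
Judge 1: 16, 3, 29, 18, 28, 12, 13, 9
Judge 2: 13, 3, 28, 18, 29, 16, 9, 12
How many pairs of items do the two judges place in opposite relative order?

Discordant pairs: 14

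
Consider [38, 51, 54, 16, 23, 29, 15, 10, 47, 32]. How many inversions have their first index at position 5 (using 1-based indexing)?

The element at index 5 is 23.
Elements after it: 29, 15, 10, 47, 32
Those smaller than 23: 15, 10

2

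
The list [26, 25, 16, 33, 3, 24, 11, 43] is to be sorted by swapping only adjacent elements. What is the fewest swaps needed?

Each adjacent swap fixes exactly one inversion, so the minimum swap count equals the number of inversions.
Count inversions — for each element, later elements that are smaller:
26: 25, 16, 3, 24, 11 → 5
25: 16, 3, 24, 11 → 4
16: 3, 11 → 2
33: 3, 24, 11 → 3
3: none → 0
24: 11 → 1
11: none → 0
43: none → 0
Total inversions: 5 + 4 + 2 + 3 + 0 + 1 + 0 + 0 = 15

15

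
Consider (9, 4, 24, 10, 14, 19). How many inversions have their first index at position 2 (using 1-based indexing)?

0 such elements

The element at index 2 is 4.
Elements after it: 24, 10, 14, 19
None of them are smaller than 4.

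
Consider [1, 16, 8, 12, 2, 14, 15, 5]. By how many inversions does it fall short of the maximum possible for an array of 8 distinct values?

16

Maximum inversions for 8 distinct elements is C(8, 2) = 8·7/2 = 28.
Current inversions — for each element, count later smaller elements:
1: 0
16: 6
8: 2
12: 2
2: 0
14: 1
15: 1
5: 0
Current total: 0 + 6 + 2 + 2 + 0 + 1 + 1 + 0 = 12
Shortfall: 28 − 12 = 16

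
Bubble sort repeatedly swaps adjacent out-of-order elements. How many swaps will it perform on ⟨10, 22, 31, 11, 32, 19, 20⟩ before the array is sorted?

Adjacent swaps: 8

Each adjacent swap fixes exactly one inversion, so the minimum swap count equals the number of inversions.
Count inversions — for each element, later elements that are smaller:
10: none → 0
22: 11, 19, 20 → 3
31: 11, 19, 20 → 3
11: none → 0
32: 19, 20 → 2
19: none → 0
20: none → 0
Total inversions: 0 + 3 + 3 + 0 + 2 + 0 + 0 = 8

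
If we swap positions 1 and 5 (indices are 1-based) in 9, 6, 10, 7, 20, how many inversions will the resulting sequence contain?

There are 6 inversions.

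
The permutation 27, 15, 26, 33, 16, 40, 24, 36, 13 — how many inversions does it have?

Inversions: 18

Sweep left to right; for each value list the smaller values that follow it:
27 → 15, 26, 16, 24, 13 → 5
15 → 13 → 1
26 → 16, 24, 13 → 3
33 → 16, 24, 13 → 3
16 → 13 → 1
40 → 24, 36, 13 → 3
24 → 13 → 1
36 → 13 → 1
13 → none → 0
Sum: 5 + 1 + 3 + 3 + 1 + 3 + 1 + 1 + 0 = 18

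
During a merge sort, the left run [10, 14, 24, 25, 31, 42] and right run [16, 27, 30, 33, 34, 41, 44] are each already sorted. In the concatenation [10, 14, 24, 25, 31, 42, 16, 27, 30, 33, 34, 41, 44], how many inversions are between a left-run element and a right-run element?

11 cross-inversions

Count, for every r in R, how many entries of L exceed r:
r = 16: 24, 25, 31, 42 → 4
r = 27: 31, 42 → 2
r = 30: 31, 42 → 2
r = 33: 42 → 1
r = 34: 42 → 1
r = 41: 42 → 1
r = 44: none → 0
Cross-inversions: 4 + 2 + 2 + 1 + 1 + 1 + 0 = 11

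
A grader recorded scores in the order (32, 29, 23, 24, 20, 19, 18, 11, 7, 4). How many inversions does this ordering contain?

44

Sweep left to right; for each value list the smaller values that follow it:
32: 9
29: 8
23: 6
24: 6
20: 5
19: 4
18: 3
11: 2
7: 1
4: 0
Sum: 9 + 8 + 6 + 6 + 5 + 4 + 3 + 2 + 1 + 0 = 44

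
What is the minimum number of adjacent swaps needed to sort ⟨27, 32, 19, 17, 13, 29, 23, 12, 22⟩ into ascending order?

24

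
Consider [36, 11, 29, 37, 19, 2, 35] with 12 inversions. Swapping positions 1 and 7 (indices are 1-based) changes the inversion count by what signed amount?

Positions 1 and 7 hold 36 and 35; after swapping, the array is [35, 11, 29, 37, 19, 2, 36].
Sweep left to right; for each value list the smaller values that follow it:
35: 4
11: 1
29: 2
37: 3
19: 1
2: 0
36: 0
Sum: 4 + 1 + 2 + 3 + 1 + 0 + 0 = 11
Change: 11 − 12 = -1

-1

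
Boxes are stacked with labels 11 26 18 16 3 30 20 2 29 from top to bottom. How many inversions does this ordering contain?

17

Element-by-element contributions:
11 → 3, 2 → 2
26 → 18, 16, 3, 20, 2 → 5
18 → 16, 3, 2 → 3
16 → 3, 2 → 2
3 → 2 → 1
30 → 20, 2, 29 → 3
20 → 2 → 1
2 → none → 0
29 → none → 0
Sum: 2 + 5 + 3 + 2 + 1 + 3 + 1 + 0 + 0 = 17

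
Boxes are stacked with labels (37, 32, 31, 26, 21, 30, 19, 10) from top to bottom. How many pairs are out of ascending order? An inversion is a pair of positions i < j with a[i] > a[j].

For each element, count later entries that are smaller:
37: 7
32: 6
31: 5
26: 3
21: 2
30: 2
19: 1
10: 0
Sum: 7 + 6 + 5 + 3 + 2 + 2 + 1 + 0 = 26

26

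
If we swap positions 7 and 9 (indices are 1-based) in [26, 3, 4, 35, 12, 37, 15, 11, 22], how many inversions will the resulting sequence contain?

Inversions: 16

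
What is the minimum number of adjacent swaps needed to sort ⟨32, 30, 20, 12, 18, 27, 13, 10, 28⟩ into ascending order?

25

Each adjacent swap fixes exactly one inversion, so the minimum swap count equals the number of inversions.
Count inversions — for each element, later elements that are smaller:
32: 30, 20, 12, 18, 27, 13, 10, 28 → 8
30: 20, 12, 18, 27, 13, 10, 28 → 7
20: 12, 18, 13, 10 → 4
12: 10 → 1
18: 13, 10 → 2
27: 13, 10 → 2
13: 10 → 1
10: none → 0
28: none → 0
Total inversions: 8 + 7 + 4 + 1 + 2 + 2 + 1 + 0 + 0 = 25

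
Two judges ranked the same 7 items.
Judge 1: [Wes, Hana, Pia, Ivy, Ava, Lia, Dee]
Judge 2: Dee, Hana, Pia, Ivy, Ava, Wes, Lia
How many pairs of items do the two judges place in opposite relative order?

Assign each item its position (1..7) in the first ordering, then rewrite the second ordering as that position sequence:
positions: Wes→1, Hana→2, Pia→3, Ivy→4, Ava→5, Lia→6, Dee→7
second ordering as positions: [7, 2, 3, 4, 5, 1, 6]
Discordant pairs = inversions in this position sequence.
7: 2, 3, 4, 5, 1, 6 → 6
2: 1 → 1
3: 1 → 1
4: 1 → 1
5: 1 → 1
1: 0
6: 0
Total: 6 + 1 + 1 + 1 + 1 + 0 + 0 = 10

10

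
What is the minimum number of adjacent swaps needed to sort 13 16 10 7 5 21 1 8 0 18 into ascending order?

28 adjacent swaps

Each adjacent swap fixes exactly one inversion, so the minimum swap count equals the number of inversions.
Count inversions — for each element, later elements that are smaller:
13: 10, 7, 5, 1, 8, 0 → 6
16: 10, 7, 5, 1, 8, 0 → 6
10: 7, 5, 1, 8, 0 → 5
7: 5, 1, 0 → 3
5: 1, 0 → 2
21: 1, 8, 0, 18 → 4
1: 0 → 1
8: 0 → 1
0: none → 0
18: none → 0
Total inversions: 6 + 6 + 5 + 3 + 2 + 4 + 1 + 1 + 0 + 0 = 28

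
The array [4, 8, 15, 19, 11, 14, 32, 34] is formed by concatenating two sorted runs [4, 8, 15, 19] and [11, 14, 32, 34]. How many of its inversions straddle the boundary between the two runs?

4

Take each right-half value and tally the left-half values above it:
r = 11: 15, 19 → 2
r = 14: 15, 19 → 2
r = 32: none → 0
r = 34: none → 0
Cross-inversions: 2 + 2 + 0 + 0 = 4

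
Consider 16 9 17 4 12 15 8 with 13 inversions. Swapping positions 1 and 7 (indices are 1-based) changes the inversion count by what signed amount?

-7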